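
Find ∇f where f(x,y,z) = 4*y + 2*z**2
(0, 4, 4*z)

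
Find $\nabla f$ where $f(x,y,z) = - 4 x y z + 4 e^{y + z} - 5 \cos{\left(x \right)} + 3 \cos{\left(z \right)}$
(-4*y*z + 5*sin(x), -4*x*z + 4*exp(y + z), -4*x*y + 4*exp(y + z) - 3*sin(z))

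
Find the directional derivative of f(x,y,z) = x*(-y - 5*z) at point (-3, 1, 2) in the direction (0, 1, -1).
-6*sqrt(2)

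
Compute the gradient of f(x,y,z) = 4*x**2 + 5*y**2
(8*x, 10*y, 0)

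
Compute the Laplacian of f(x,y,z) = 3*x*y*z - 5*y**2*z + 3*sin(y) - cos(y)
-10*z - 3*sin(y) + cos(y)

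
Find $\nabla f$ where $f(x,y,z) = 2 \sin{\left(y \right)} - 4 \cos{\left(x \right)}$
(4*sin(x), 2*cos(y), 0)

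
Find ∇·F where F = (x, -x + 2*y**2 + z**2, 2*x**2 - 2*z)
4*y - 1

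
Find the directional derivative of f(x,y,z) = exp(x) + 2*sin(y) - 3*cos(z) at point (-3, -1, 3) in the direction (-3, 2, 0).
sqrt(13)*(-3 + 4*exp(3)*cos(1))*exp(-3)/13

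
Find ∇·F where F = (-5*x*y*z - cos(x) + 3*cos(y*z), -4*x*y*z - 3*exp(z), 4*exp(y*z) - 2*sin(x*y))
-4*x*z - 5*y*z + 4*y*exp(y*z) + sin(x)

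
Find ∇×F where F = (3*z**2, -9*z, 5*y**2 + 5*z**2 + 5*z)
(10*y + 9, 6*z, 0)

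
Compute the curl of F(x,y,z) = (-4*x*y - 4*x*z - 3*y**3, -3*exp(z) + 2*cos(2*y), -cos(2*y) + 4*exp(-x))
(3*exp(z) + 2*sin(2*y), -4*x + 4*exp(-x), 4*x + 9*y**2)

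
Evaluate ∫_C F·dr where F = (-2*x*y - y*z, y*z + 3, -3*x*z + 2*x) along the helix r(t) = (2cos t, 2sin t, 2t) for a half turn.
-2*pi + 2*pi**2 + 48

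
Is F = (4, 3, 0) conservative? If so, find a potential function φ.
Yes, F is conservative. φ = 4*x + 3*y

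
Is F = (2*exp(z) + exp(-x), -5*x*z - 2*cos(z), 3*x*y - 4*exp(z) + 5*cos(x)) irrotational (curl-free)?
No, ∇×F = (8*x - 2*sin(z), -3*y + 2*exp(z) + 5*sin(x), -5*z)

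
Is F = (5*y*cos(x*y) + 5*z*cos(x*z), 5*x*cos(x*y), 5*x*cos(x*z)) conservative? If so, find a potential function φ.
Yes, F is conservative. φ = 5*sin(x*y) + 5*sin(x*z)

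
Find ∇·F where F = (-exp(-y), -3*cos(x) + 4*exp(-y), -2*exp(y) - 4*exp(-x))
-4*exp(-y)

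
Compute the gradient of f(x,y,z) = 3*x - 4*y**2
(3, -8*y, 0)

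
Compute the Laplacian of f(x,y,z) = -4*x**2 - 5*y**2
-18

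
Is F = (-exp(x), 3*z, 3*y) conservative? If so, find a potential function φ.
Yes, F is conservative. φ = 3*y*z - exp(x)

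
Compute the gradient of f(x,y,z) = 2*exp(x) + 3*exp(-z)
(2*exp(x), 0, -3*exp(-z))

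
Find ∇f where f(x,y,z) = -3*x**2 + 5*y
(-6*x, 5, 0)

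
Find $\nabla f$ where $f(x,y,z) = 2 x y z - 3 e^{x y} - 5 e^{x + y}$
(2*y*z - 3*y*exp(x*y) - 5*exp(x + y), 2*x*z - 3*x*exp(x*y) - 5*exp(x + y), 2*x*y)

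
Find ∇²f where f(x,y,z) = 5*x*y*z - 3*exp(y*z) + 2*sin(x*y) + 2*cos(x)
-2*x**2*sin(x*y) - 3*y**2*exp(y*z) - 2*y**2*sin(x*y) - 3*z**2*exp(y*z) - 2*cos(x)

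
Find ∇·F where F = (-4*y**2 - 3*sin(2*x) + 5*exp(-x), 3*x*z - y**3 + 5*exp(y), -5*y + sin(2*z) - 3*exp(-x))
-3*y**2 + 5*exp(y) - 6*cos(2*x) + 2*cos(2*z) - 5*exp(-x)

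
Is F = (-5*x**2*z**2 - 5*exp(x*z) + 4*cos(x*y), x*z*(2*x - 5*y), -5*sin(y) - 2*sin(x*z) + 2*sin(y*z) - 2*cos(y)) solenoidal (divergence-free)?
No, ∇·F = -10*x*z**2 - 5*x*z - 2*x*cos(x*z) - 4*y*sin(x*y) + 2*y*cos(y*z) - 5*z*exp(x*z)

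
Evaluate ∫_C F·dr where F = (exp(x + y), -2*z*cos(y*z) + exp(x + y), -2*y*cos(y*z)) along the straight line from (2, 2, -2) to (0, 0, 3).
-exp(4) + 1 - 2*sin(4)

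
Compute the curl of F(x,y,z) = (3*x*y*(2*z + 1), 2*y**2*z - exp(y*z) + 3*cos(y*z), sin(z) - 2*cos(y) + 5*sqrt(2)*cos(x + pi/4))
(-2*y**2 + y*exp(y*z) + 3*y*sin(y*z) + 2*sin(y), 6*x*y + 5*sqrt(2)*sin(x + pi/4), -3*x*(2*z + 1))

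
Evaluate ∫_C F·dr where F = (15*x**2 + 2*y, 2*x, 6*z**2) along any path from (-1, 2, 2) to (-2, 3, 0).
-59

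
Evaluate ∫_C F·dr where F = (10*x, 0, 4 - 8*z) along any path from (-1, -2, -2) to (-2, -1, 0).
39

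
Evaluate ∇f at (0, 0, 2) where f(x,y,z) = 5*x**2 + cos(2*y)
(0, 0, 0)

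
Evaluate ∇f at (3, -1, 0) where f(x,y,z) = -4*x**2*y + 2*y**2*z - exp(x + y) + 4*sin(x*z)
(24 - exp(2), -36 - exp(2), 14)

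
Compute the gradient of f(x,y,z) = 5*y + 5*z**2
(0, 5, 10*z)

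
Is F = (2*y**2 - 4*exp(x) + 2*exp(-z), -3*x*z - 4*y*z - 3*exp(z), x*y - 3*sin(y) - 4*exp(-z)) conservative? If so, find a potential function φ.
No, ∇×F = (4*x + 4*y + 3*exp(z) - 3*cos(y), -y - 2*exp(-z), -4*y - 3*z) ≠ 0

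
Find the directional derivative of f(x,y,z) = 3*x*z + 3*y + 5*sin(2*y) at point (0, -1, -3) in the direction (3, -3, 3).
sqrt(3)*(-4 - 10*cos(2)/3)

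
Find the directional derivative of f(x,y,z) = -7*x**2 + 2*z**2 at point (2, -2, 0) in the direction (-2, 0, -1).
56*sqrt(5)/5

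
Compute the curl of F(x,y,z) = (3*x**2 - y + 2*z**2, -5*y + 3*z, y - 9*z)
(-2, 4*z, 1)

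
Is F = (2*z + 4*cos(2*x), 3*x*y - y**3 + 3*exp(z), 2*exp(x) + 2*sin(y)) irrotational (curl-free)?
No, ∇×F = (-3*exp(z) + 2*cos(y), 2 - 2*exp(x), 3*y)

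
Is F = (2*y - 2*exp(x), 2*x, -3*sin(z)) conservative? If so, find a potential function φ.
Yes, F is conservative. φ = 2*x*y - 2*exp(x) + 3*cos(z)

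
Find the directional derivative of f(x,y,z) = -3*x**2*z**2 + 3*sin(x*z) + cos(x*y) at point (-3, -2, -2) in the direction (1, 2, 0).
2*sqrt(5)*(-3*cos(6) + 4*sin(6) + 36)/5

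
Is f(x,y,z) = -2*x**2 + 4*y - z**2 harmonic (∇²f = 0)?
No, ∇²f = -6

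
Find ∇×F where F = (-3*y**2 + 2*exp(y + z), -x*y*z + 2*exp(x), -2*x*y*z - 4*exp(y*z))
(x*y - 2*x*z - 4*z*exp(y*z), 2*y*z + 2*exp(y + z), -y*z + 6*y + 2*exp(x) - 2*exp(y + z))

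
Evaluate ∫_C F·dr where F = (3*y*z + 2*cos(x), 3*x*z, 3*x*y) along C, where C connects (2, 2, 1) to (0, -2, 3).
-12 - 2*sin(2)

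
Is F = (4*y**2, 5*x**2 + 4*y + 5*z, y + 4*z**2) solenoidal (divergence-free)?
No, ∇·F = 8*z + 4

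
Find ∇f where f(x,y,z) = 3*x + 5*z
(3, 0, 5)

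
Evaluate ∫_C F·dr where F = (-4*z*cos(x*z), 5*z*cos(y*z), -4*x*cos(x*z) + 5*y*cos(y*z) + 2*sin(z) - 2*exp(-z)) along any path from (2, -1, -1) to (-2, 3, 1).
-2*E - 5*sin(1) + 5*sin(3) + 2*exp(-1)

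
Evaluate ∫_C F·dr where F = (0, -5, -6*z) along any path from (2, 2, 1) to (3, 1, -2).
-4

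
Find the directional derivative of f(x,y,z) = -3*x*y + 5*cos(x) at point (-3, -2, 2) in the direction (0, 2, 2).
9*sqrt(2)/2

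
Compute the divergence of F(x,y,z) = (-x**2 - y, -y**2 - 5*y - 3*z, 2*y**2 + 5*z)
-2*x - 2*y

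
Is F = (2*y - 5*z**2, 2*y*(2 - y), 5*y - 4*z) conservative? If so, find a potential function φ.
No, ∇×F = (5, -10*z, -2) ≠ 0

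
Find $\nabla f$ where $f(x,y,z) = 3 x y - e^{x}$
(3*y - exp(x), 3*x, 0)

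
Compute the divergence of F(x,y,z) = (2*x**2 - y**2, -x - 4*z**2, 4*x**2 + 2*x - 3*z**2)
4*x - 6*z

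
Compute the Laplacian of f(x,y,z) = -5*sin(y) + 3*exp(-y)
5*sin(y) + 3*exp(-y)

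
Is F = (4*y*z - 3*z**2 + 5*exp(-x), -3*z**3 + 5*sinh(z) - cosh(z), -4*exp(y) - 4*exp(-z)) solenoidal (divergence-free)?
No, ∇·F = 4*exp(-z) - 5*exp(-x)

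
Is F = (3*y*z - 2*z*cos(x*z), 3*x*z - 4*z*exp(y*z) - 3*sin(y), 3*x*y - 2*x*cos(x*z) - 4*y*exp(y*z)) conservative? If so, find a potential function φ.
Yes, F is conservative. φ = 3*x*y*z - 4*exp(y*z) - 2*sin(x*z) + 3*cos(y)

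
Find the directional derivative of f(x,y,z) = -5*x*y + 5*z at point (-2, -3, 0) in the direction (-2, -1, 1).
-35*sqrt(6)/6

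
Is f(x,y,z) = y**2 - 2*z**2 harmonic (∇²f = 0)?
No, ∇²f = -2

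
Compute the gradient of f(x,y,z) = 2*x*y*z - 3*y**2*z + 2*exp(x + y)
(2*y*z + 2*exp(x + y), 2*x*z - 6*y*z + 2*exp(x + y), y*(2*x - 3*y))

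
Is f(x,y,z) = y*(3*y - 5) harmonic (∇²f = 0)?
No, ∇²f = 6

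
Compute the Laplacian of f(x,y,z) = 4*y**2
8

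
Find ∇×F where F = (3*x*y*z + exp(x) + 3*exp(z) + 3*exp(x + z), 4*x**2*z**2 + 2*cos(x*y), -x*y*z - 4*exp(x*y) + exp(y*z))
(-8*x**2*z - x*z - 4*x*exp(x*y) + z*exp(y*z), 3*x*y + y*z + 4*y*exp(x*y) + 3*exp(z) + 3*exp(x + z), 8*x*z**2 - 3*x*z - 2*y*sin(x*y))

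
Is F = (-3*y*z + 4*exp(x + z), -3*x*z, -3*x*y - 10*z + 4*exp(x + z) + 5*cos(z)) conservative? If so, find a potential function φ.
Yes, F is conservative. φ = -3*x*y*z - 5*z**2 + 4*exp(x + z) + 5*sin(z)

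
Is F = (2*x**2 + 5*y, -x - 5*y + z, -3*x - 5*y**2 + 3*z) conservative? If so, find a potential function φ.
No, ∇×F = (-10*y - 1, 3, -6) ≠ 0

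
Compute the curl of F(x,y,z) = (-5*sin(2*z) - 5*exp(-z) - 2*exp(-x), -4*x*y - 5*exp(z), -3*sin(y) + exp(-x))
(5*exp(z) - 3*cos(y), -10*cos(2*z) + 5*exp(-z) + exp(-x), -4*y)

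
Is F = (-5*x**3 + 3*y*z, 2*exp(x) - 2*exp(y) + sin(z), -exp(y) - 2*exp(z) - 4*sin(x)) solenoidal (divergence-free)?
No, ∇·F = -15*x**2 - 2*exp(y) - 2*exp(z)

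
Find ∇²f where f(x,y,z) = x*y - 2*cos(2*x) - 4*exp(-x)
8*cos(2*x) - 4*exp(-x)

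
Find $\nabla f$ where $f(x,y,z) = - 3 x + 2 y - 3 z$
(-3, 2, -3)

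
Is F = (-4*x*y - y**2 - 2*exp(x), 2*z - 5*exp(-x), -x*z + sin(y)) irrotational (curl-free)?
No, ∇×F = (cos(y) - 2, z, 4*x + 2*y + 5*exp(-x))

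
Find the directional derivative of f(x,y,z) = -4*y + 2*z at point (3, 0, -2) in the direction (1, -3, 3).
18*sqrt(19)/19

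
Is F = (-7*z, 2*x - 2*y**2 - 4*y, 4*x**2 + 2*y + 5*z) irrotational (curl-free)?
No, ∇×F = (2, -8*x - 7, 2)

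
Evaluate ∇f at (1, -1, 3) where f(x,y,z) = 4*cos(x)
(-4*sin(1), 0, 0)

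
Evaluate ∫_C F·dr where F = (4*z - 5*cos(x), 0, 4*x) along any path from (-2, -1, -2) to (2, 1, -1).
-24 - 10*sin(2)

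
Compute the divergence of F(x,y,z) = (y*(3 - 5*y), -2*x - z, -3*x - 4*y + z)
1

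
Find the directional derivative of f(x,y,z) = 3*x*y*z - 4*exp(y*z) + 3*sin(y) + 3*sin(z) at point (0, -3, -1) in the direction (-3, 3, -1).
3*sqrt(19)*(-9 + 3*cos(3) - cos(1))/19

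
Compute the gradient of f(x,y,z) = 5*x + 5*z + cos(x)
(5 - sin(x), 0, 5)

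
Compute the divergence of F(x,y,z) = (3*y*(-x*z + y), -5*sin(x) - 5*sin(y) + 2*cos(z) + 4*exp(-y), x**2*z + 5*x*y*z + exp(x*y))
x**2 + 5*x*y - 3*y*z - 5*cos(y) - 4*exp(-y)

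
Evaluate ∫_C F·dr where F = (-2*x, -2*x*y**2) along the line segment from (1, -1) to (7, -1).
-48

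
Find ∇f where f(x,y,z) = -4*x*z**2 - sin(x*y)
(-y*cos(x*y) - 4*z**2, -x*cos(x*y), -8*x*z)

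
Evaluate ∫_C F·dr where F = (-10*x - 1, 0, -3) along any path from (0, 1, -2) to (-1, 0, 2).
-16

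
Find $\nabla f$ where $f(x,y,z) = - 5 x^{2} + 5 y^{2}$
(-10*x, 10*y, 0)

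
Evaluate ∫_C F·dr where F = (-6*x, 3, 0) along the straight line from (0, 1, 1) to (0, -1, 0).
-6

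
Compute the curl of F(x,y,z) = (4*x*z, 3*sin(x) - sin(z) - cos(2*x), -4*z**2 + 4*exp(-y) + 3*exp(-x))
(cos(z) - 4*exp(-y), 4*x + 3*exp(-x), (4*sin(x) + 3)*cos(x))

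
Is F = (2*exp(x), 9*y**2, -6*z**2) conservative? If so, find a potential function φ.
Yes, F is conservative. φ = 3*y**3 - 2*z**3 + 2*exp(x)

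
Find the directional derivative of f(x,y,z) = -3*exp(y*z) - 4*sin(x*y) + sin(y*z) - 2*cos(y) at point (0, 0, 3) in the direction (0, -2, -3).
12*sqrt(13)/13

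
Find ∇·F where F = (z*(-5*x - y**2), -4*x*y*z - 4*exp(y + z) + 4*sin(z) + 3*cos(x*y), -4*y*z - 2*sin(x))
-4*x*z - 3*x*sin(x*y) - 4*y - 5*z - 4*exp(y + z)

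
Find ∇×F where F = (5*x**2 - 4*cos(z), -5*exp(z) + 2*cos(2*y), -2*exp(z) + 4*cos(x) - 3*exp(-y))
(5*exp(z) + 3*exp(-y), 4*sin(x) + 4*sin(z), 0)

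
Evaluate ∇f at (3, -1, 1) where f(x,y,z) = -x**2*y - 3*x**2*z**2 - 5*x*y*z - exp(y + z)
(-7, -25, -40)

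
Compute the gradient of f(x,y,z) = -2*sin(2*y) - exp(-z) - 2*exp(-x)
(2*exp(-x), -4*cos(2*y), exp(-z))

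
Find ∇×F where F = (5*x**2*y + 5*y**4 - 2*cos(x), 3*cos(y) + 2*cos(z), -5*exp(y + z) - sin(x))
(-5*exp(y + z) + 2*sin(z), cos(x), -5*x**2 - 20*y**3)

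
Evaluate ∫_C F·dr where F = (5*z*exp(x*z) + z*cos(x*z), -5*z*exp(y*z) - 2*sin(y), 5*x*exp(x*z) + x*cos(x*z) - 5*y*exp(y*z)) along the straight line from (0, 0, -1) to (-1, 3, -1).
-2 + 2*cos(3) - 5*exp(-3) + sin(1) + 5*E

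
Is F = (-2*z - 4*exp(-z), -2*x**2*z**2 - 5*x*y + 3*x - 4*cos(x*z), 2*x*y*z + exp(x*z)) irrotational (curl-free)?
No, ∇×F = (2*x*(2*x*z + z - 2*sin(x*z)), -2*y*z - z*exp(x*z) - 2 + 4*exp(-z), -4*x*z**2 - 5*y + 4*z*sin(x*z) + 3)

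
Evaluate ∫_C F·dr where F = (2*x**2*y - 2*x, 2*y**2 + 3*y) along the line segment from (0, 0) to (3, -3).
-54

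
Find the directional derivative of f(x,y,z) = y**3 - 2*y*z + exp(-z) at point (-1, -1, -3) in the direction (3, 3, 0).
9*sqrt(2)/2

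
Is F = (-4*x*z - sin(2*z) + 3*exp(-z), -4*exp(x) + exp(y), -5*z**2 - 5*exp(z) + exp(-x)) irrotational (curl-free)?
No, ∇×F = (0, -4*x - 2*cos(2*z) - 3*exp(-z) + exp(-x), -4*exp(x))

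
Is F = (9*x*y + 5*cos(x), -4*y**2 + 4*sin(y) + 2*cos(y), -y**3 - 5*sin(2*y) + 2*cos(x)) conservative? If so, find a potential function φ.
No, ∇×F = (-3*y**2 - 10*cos(2*y), 2*sin(x), -9*x) ≠ 0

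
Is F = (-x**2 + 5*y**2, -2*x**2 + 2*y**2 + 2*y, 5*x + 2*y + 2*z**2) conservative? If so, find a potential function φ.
No, ∇×F = (2, -5, -4*x - 10*y) ≠ 0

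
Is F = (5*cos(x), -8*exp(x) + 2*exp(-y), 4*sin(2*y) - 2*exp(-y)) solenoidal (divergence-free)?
No, ∇·F = -5*sin(x) - 2*exp(-y)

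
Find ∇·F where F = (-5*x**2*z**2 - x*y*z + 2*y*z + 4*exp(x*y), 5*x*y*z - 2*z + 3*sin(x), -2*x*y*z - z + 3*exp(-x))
-2*x*y - 10*x*z**2 + 5*x*z - y*z + 4*y*exp(x*y) - 1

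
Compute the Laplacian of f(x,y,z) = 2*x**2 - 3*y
4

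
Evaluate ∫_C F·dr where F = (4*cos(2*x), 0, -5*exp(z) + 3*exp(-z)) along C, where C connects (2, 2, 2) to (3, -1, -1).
-3*E - 5*exp(-1) + 2*sin(6) + 3*exp(-2) - 2*sin(4) + 5*exp(2)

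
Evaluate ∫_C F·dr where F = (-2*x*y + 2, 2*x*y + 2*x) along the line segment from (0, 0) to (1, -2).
4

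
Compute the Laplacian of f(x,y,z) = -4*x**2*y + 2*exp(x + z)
-8*y + 4*exp(x + z)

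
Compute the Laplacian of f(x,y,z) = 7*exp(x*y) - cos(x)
7*x**2*exp(x*y) + 7*y**2*exp(x*y) + cos(x)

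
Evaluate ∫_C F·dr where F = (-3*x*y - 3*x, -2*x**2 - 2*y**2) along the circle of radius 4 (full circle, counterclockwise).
0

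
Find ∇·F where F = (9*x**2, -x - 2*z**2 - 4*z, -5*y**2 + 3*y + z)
18*x + 1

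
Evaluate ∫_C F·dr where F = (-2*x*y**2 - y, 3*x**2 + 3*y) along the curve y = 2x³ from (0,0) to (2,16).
1176/5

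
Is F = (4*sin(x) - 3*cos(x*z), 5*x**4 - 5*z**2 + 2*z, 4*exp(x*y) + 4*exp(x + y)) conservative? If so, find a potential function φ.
No, ∇×F = (4*x*exp(x*y) + 10*z + 4*exp(x + y) - 2, 3*x*sin(x*z) - 4*y*exp(x*y) - 4*exp(x + y), 20*x**3) ≠ 0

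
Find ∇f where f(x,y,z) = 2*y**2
(0, 4*y, 0)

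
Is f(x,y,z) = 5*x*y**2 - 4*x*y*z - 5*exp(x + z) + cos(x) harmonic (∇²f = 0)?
No, ∇²f = 10*x - 10*exp(x + z) - cos(x)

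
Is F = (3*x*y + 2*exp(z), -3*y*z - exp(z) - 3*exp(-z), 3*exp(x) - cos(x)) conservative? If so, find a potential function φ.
No, ∇×F = (3*y + exp(z) - 3*exp(-z), -3*exp(x) + 2*exp(z) - sin(x), -3*x) ≠ 0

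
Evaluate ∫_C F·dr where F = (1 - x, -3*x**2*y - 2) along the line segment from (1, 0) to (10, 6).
-5883/2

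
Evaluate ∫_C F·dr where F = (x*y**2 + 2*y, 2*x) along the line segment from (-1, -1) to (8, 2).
327/4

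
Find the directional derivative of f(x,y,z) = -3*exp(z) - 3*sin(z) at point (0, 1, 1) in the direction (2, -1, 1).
-sqrt(6)*(cos(1) + E)/2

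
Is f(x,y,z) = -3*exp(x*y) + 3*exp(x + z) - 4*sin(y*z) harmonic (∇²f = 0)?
No, ∇²f = -3*x**2*exp(x*y) - 3*y**2*exp(x*y) + 4*y**2*sin(y*z) + 4*z**2*sin(y*z) + 6*exp(x + z)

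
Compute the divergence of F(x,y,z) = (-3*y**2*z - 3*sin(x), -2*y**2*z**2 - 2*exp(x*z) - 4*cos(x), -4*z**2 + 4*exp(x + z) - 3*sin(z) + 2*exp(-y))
-4*y*z**2 - 8*z + 4*exp(x + z) - 3*cos(x) - 3*cos(z)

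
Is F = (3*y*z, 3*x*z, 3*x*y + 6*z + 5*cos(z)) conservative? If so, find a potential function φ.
Yes, F is conservative. φ = 3*x*y*z + 3*z**2 + 5*sin(z)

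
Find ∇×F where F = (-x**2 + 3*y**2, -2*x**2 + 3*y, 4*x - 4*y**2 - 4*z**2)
(-8*y, -4, -4*x - 6*y)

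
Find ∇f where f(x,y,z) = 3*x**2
(6*x, 0, 0)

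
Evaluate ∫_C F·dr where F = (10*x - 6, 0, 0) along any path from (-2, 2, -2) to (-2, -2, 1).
0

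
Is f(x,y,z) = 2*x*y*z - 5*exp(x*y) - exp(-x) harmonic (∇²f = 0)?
No, ∇²f = (5*(-x**2 - y**2)*exp(x*y + x) - 1)*exp(-x)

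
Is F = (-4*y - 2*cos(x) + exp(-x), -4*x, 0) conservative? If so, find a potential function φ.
Yes, F is conservative. φ = -4*x*y - 2*sin(x) - exp(-x)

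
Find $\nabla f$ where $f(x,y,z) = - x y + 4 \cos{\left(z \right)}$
(-y, -x, -4*sin(z))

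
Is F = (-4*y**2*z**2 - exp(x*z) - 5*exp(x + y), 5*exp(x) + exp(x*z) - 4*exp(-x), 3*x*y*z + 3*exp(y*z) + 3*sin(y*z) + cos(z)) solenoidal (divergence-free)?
No, ∇·F = 3*x*y + 3*y*exp(y*z) + 3*y*cos(y*z) - z*exp(x*z) - 5*exp(x + y) - sin(z)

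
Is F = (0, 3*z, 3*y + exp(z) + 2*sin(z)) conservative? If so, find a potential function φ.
Yes, F is conservative. φ = 3*y*z + exp(z) - 2*cos(z)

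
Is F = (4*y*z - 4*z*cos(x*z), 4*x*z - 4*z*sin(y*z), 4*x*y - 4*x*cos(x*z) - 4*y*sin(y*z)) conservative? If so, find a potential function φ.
Yes, F is conservative. φ = 4*x*y*z - 4*sin(x*z) + 4*cos(y*z)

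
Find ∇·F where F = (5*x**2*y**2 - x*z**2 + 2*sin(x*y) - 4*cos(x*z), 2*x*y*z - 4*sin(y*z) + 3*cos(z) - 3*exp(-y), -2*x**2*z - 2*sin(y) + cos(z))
-2*x**2 + 10*x*y**2 + 2*x*z + 2*y*cos(x*y) - z**2 + 4*z*sin(x*z) - 4*z*cos(y*z) - sin(z) + 3*exp(-y)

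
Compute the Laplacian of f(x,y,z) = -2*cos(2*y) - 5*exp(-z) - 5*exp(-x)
8*cos(2*y) - 5*exp(-z) - 5*exp(-x)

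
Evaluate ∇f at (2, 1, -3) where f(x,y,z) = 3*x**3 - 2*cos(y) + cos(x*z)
(36 - 3*sin(6), 2*sin(1), 2*sin(6))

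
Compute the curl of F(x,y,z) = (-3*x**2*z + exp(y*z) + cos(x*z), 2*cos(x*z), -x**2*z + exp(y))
(2*x*sin(x*z) + exp(y), -3*x**2 + 2*x*z - x*sin(x*z) + y*exp(y*z), -z*(exp(y*z) + 2*sin(x*z)))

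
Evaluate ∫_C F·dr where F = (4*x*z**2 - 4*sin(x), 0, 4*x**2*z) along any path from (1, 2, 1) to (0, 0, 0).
2 - 4*cos(1)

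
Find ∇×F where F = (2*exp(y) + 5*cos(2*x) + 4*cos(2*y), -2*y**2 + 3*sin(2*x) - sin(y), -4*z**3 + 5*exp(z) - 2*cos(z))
(0, 0, -2*exp(y) + 8*sin(2*y) + 6*cos(2*x))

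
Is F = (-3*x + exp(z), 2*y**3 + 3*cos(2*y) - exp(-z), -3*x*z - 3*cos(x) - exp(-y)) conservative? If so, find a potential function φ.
No, ∇×F = (-exp(-z) + exp(-y), 3*z + exp(z) - 3*sin(x), 0) ≠ 0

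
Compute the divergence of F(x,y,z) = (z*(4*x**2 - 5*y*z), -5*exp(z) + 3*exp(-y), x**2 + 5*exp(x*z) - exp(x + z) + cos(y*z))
8*x*z + 5*x*exp(x*z) - y*sin(y*z) - exp(x + z) - 3*exp(-y)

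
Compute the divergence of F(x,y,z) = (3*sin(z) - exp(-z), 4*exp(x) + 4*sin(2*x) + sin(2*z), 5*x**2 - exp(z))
-exp(z)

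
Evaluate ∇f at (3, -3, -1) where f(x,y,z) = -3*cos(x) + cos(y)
(3*sin(3), sin(3), 0)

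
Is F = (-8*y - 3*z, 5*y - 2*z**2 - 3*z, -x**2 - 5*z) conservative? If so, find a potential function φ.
No, ∇×F = (4*z + 3, 2*x - 3, 8) ≠ 0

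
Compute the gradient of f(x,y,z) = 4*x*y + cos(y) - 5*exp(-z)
(4*y, 4*x - sin(y), 5*exp(-z))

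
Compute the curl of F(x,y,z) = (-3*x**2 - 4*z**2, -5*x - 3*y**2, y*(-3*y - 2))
(-6*y - 2, -8*z, -5)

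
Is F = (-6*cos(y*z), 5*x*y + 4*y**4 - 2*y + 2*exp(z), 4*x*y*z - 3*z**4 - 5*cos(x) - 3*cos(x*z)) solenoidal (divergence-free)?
No, ∇·F = 4*x*y + 3*x*sin(x*z) + 5*x + 16*y**3 - 12*z**3 - 2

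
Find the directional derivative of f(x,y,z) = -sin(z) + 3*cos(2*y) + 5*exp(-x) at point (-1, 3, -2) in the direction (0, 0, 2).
-cos(2)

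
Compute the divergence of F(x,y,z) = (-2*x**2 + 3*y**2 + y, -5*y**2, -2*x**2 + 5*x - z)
-4*x - 10*y - 1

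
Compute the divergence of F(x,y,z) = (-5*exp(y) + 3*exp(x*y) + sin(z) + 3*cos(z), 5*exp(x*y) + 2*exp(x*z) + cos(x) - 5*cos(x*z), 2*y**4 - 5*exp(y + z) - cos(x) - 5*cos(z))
5*x*exp(x*y) + 3*y*exp(x*y) - 5*exp(y + z) + 5*sin(z)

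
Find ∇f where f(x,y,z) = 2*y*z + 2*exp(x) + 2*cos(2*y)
(2*exp(x), 2*z - 4*sin(2*y), 2*y)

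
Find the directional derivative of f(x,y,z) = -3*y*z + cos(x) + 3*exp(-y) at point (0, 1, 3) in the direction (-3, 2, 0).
6*sqrt(13)*(-3*E - 1)*exp(-1)/13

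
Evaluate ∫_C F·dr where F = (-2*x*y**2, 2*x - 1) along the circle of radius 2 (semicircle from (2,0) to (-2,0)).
4*pi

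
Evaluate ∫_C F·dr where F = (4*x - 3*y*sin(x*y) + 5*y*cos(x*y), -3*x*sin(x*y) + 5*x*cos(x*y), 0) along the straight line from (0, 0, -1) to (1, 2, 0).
3*cos(2) - 1 + 5*sin(2)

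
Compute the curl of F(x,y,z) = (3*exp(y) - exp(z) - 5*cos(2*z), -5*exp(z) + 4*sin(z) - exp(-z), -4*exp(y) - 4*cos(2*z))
(-4*exp(y) + 5*exp(z) - 4*cos(z) - exp(-z), -exp(z) + 10*sin(2*z), -3*exp(y))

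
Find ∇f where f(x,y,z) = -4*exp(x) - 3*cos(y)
(-4*exp(x), 3*sin(y), 0)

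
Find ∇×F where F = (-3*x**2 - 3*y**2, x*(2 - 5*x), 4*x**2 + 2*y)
(2, -8*x, -10*x + 6*y + 2)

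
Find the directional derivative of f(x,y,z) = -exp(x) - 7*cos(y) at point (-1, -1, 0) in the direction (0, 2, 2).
-7*sqrt(2)*sin(1)/2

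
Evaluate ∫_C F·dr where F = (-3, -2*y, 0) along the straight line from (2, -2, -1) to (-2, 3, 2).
7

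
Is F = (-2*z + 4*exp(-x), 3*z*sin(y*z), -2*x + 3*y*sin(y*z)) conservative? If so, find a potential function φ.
Yes, F is conservative. φ = -2*x*z - 3*cos(y*z) - 4*exp(-x)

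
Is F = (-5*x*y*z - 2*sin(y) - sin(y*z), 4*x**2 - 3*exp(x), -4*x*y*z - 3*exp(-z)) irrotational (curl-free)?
No, ∇×F = (-4*x*z, y*(-5*x + 4*z - cos(y*z)), 5*x*z + 8*x + z*cos(y*z) - 3*exp(x) + 2*cos(y))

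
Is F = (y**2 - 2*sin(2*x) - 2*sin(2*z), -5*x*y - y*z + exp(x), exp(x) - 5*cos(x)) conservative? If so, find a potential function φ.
No, ∇×F = (y, -exp(x) - 5*sin(x) - 4*cos(2*z), -7*y + exp(x)) ≠ 0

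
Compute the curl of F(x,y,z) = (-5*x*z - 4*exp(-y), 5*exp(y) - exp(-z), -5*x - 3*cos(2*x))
(-exp(-z), -5*x - 6*sin(2*x) + 5, -4*exp(-y))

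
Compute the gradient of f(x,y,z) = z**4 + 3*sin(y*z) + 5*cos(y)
(0, 3*z*cos(y*z) - 5*sin(y), 3*y*cos(y*z) + 4*z**3)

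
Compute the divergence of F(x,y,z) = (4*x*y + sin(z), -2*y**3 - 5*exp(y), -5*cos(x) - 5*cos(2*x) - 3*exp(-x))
-6*y**2 + 4*y - 5*exp(y)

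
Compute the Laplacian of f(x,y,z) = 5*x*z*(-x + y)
-10*z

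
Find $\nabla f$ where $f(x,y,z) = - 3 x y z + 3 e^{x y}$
(3*y*(-z + exp(x*y)), 3*x*(-z + exp(x*y)), -3*x*y)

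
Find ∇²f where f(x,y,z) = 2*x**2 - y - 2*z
4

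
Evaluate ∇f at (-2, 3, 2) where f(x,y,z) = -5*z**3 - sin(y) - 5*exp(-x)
(5*exp(2), -cos(3), -60)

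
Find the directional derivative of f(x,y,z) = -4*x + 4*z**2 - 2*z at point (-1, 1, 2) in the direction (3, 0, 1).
sqrt(10)/5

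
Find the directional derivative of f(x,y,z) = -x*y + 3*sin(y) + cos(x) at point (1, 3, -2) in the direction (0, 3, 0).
3*cos(3) - 1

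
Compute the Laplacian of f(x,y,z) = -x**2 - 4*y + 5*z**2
8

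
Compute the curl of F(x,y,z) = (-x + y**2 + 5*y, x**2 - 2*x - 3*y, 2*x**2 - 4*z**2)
(0, -4*x, 2*x - 2*y - 7)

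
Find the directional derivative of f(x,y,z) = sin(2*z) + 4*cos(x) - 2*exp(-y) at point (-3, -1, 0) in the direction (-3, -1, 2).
sqrt(14)*(-E - 6*sin(3) + 2)/7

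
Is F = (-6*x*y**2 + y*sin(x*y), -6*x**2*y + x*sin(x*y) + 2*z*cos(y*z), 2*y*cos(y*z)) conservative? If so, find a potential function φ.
Yes, F is conservative. φ = -3*x**2*y**2 + 2*sin(y*z) - cos(x*y)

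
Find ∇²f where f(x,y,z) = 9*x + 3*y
0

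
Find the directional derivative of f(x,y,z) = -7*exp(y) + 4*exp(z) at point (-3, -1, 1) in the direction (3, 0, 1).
2*sqrt(10)*E/5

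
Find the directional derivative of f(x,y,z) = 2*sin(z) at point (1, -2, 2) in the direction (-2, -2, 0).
0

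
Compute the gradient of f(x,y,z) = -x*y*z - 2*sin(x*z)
(-z*(y + 2*cos(x*z)), -x*z, -x*(y + 2*cos(x*z)))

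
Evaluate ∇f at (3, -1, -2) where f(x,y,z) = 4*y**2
(0, -8, 0)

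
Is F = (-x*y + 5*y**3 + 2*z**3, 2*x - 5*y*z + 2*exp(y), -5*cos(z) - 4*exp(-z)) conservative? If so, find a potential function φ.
No, ∇×F = (5*y, 6*z**2, x - 15*y**2 + 2) ≠ 0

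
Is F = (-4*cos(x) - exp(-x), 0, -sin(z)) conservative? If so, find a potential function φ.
Yes, F is conservative. φ = -4*sin(x) + cos(z) + exp(-x)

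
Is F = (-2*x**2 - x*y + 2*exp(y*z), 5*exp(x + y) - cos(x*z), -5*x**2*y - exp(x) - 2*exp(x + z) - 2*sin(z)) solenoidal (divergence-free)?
No, ∇·F = -4*x - y + 5*exp(x + y) - 2*exp(x + z) - 2*cos(z)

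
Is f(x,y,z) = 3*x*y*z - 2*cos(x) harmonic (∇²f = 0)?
No, ∇²f = 2*cos(x)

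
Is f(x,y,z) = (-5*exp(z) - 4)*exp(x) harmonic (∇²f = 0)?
No, ∇²f = (-10*exp(z) - 4)*exp(x)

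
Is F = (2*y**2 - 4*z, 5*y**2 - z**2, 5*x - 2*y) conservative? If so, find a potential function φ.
No, ∇×F = (2*z - 2, -9, -4*y) ≠ 0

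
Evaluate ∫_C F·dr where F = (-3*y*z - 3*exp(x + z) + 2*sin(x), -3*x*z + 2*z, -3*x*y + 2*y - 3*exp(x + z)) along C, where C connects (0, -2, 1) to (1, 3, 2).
-3*exp(3) - 2*cos(1) + 3*E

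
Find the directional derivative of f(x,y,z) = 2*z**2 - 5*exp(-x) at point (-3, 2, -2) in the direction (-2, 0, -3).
2*sqrt(13)*(12 - 5*exp(3))/13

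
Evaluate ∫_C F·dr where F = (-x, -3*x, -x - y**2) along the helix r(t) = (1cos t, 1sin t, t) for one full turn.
-4*pi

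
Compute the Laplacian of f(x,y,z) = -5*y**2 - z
-10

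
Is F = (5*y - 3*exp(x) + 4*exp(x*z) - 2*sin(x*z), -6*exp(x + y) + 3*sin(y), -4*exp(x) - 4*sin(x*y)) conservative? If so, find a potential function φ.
No, ∇×F = (-4*x*cos(x*y), 4*x*exp(x*z) - 2*x*cos(x*z) + 4*y*cos(x*y) + 4*exp(x), -6*exp(x + y) - 5) ≠ 0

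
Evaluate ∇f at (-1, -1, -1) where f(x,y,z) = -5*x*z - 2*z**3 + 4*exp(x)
(4*exp(-1) + 5, 0, -1)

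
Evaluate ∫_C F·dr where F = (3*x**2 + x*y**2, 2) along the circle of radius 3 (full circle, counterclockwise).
0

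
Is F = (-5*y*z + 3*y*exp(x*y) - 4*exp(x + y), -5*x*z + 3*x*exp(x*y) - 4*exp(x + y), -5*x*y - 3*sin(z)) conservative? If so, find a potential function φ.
Yes, F is conservative. φ = -5*x*y*z + 3*exp(x*y) - 4*exp(x + y) + 3*cos(z)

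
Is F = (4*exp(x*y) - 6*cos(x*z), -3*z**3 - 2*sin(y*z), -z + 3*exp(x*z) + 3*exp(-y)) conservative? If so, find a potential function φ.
No, ∇×F = (2*y*cos(y*z) + 9*z**2 - 3*exp(-y), 6*x*sin(x*z) - 3*z*exp(x*z), -4*x*exp(x*y)) ≠ 0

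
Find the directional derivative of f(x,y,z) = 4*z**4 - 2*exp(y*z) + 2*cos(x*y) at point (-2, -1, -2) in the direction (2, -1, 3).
sqrt(14)*(-192 + exp(2))/7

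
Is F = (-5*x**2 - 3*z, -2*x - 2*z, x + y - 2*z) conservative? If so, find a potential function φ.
No, ∇×F = (3, -4, -2) ≠ 0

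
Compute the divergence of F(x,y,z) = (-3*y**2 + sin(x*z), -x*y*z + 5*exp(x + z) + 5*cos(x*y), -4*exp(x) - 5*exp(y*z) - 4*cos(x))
-x*z - 5*x*sin(x*y) - 5*y*exp(y*z) + z*cos(x*z)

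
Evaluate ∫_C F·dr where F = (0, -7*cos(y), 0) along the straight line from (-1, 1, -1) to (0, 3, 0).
-7*sin(3) + 7*sin(1)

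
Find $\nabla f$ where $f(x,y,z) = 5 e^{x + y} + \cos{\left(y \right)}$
(5*exp(x + y), 5*exp(x + y) - sin(y), 0)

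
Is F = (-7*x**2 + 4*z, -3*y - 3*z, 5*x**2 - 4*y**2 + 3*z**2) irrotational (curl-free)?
No, ∇×F = (3 - 8*y, 4 - 10*x, 0)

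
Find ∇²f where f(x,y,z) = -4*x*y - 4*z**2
-8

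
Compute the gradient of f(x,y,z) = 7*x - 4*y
(7, -4, 0)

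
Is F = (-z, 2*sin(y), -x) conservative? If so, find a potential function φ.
Yes, F is conservative. φ = -x*z - 2*cos(y)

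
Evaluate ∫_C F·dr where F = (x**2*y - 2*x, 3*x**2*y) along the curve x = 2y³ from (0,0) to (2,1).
-1/10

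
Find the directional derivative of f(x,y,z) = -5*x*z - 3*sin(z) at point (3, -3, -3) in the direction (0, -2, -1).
3*sqrt(5)*(cos(3) + 5)/5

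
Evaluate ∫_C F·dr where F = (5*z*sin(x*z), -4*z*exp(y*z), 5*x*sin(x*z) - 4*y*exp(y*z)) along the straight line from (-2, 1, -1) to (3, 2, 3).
-4*exp(6) + 5*cos(2) + 4*exp(-1) - 5*cos(9)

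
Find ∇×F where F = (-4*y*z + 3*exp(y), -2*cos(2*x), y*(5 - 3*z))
(5 - 3*z, -4*y, 4*z - 3*exp(y) + 4*sin(2*x))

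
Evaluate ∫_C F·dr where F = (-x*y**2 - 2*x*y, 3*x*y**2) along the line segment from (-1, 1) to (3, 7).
442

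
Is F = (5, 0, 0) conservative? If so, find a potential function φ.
Yes, F is conservative. φ = 5*x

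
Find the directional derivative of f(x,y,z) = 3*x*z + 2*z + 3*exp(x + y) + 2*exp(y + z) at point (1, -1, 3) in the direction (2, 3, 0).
3*sqrt(13)*(11 + 2*exp(2))/13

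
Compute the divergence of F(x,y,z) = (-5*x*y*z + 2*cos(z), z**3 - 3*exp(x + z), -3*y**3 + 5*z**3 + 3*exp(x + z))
-5*y*z + 15*z**2 + 3*exp(x + z)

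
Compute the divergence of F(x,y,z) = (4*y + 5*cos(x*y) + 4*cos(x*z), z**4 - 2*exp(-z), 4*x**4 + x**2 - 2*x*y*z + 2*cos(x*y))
-2*x*y - 5*y*sin(x*y) - 4*z*sin(x*z)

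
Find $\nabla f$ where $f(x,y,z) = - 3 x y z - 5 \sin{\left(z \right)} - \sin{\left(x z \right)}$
(-z*(3*y + cos(x*z)), -3*x*z, -3*x*y - x*cos(x*z) - 5*cos(z))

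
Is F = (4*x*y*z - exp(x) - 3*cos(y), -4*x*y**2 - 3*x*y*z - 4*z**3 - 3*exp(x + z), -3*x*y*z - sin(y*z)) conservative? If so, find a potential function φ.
No, ∇×F = (3*x*y - 3*x*z + 12*z**2 - z*cos(y*z) + 3*exp(x + z), y*(4*x + 3*z), -4*x*z - 4*y**2 - 3*y*z - 3*exp(x + z) - 3*sin(y)) ≠ 0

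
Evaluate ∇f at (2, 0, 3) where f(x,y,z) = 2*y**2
(0, 0, 0)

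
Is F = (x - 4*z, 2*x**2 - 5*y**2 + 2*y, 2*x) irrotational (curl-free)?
No, ∇×F = (0, -6, 4*x)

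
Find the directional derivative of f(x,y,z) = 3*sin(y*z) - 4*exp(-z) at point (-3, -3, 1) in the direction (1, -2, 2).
8*exp(-1)/3 - 8*cos(3)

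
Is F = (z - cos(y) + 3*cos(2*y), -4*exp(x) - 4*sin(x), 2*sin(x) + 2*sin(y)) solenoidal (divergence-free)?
Yes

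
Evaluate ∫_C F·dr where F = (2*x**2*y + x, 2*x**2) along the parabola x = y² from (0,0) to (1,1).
103/70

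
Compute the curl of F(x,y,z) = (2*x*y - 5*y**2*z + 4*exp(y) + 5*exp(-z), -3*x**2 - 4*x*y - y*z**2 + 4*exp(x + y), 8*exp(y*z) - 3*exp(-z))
(2*z*(y + 4*exp(y*z)), -5*y**2 - 5*exp(-z), -8*x + 10*y*z - 4*y - 4*exp(y) + 4*exp(x + y))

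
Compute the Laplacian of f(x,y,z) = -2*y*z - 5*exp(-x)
-5*exp(-x)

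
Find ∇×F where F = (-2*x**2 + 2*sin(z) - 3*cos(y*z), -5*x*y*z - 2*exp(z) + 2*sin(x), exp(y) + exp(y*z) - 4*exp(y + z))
(5*x*y + z*exp(y*z) + exp(y) + 2*exp(z) - 4*exp(y + z), 3*y*sin(y*z) + 2*cos(z), -5*y*z - 3*z*sin(y*z) + 2*cos(x))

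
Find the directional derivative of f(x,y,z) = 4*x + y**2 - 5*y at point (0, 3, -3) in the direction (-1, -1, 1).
-5*sqrt(3)/3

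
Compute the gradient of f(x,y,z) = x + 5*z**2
(1, 0, 10*z)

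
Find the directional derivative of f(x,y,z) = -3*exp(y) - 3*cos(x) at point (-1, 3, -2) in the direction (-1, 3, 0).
3*sqrt(10)*(-3*exp(3) + sin(1))/10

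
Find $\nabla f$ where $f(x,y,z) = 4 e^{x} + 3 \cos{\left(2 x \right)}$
(4*exp(x) - 6*sin(2*x), 0, 0)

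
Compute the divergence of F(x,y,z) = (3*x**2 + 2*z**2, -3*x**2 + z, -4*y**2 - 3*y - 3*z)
6*x - 3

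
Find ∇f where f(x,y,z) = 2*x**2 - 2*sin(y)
(4*x, -2*cos(y), 0)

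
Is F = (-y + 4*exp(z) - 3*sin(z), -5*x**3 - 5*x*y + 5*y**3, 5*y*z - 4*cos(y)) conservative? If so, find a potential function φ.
No, ∇×F = (5*z + 4*sin(y), 4*exp(z) - 3*cos(z), -15*x**2 - 5*y + 1) ≠ 0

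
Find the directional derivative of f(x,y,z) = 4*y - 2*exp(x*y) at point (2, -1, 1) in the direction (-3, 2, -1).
sqrt(14)*(-7 + 4*exp(2))*exp(-2)/7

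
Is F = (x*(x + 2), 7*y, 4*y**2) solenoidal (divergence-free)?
No, ∇·F = 2*x + 9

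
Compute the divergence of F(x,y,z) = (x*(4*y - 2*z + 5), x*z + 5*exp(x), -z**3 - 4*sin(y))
4*y - 3*z**2 - 2*z + 5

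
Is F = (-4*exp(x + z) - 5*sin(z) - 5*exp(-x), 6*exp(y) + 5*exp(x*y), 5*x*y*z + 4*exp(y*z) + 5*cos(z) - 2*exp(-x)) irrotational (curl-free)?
No, ∇×F = (z*(5*x + 4*exp(y*z)), -5*y*z - 4*exp(x + z) - 5*cos(z) - 2*exp(-x), 5*y*exp(x*y))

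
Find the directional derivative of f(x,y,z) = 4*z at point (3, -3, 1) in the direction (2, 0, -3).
-12*sqrt(13)/13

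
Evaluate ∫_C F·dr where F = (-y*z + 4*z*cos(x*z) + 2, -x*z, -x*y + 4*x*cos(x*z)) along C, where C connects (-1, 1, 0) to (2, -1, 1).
4*sin(2) + 8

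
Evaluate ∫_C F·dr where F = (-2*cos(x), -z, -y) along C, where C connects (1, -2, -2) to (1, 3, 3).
-5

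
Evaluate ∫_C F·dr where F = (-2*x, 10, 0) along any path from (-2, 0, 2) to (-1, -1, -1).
-7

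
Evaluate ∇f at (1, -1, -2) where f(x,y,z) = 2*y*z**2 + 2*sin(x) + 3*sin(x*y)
(-cos(1), 3*cos(1) + 8, 8)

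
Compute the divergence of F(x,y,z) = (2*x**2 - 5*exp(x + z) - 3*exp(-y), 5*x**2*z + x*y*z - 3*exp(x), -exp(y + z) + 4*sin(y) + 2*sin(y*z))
x*z + 4*x + 2*y*cos(y*z) - 5*exp(x + z) - exp(y + z)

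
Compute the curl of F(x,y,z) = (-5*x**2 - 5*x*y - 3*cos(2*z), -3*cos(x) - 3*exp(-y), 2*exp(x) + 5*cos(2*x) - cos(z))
(0, -2*exp(x) + 10*sin(2*x) + 6*sin(2*z), 5*x + 3*sin(x))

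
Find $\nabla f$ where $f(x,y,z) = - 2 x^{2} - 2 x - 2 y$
(-4*x - 2, -2, 0)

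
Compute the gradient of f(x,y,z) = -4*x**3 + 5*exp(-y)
(-12*x**2, -5*exp(-y), 0)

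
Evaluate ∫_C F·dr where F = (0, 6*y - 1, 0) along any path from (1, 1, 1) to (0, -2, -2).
12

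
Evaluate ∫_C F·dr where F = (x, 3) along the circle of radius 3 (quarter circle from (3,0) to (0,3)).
9/2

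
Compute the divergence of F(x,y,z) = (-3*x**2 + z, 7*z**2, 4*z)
4 - 6*x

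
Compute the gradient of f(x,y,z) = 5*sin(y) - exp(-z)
(0, 5*cos(y), exp(-z))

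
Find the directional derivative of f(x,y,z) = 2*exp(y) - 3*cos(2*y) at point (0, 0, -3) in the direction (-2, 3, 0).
6*sqrt(13)/13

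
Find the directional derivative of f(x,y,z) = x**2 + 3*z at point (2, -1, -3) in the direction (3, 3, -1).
9*sqrt(19)/19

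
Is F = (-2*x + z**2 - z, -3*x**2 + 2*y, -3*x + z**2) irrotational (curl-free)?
No, ∇×F = (0, 2*z + 2, -6*x)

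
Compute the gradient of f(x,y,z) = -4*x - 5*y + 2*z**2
(-4, -5, 4*z)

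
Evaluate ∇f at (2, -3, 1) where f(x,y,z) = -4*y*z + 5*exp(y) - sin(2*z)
(0, -4 + 5*exp(-3), 12 - 2*cos(2))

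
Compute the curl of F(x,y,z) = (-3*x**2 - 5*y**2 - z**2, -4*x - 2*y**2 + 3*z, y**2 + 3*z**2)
(2*y - 3, -2*z, 10*y - 4)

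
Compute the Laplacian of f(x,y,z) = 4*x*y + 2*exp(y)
2*exp(y)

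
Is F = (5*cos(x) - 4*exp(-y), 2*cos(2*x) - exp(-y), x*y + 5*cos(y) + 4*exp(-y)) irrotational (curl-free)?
No, ∇×F = (x - 5*sin(y) - 4*exp(-y), -y, -4*sin(2*x) - 4*exp(-y))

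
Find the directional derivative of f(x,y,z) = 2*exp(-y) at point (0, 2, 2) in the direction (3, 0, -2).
0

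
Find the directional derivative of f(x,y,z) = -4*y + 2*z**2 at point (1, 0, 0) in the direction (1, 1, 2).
-2*sqrt(6)/3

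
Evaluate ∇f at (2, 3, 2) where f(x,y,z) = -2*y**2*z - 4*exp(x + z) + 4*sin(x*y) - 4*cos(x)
(-4*exp(4) + 4*sin(2) + 12*cos(6), -24 + 8*cos(6), -4*exp(4) - 18)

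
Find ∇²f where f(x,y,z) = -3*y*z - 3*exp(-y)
-3*exp(-y)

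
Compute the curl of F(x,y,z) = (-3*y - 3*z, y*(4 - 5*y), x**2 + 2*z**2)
(0, -2*x - 3, 3)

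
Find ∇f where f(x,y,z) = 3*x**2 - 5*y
(6*x, -5, 0)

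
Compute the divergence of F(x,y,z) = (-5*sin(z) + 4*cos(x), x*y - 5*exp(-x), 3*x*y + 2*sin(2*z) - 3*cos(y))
x - 4*sin(x) + 4*cos(2*z)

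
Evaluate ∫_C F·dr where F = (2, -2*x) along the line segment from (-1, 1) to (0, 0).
1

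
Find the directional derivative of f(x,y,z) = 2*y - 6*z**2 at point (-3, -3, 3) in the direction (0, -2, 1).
-8*sqrt(5)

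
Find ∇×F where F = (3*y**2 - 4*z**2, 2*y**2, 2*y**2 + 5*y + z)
(4*y + 5, -8*z, -6*y)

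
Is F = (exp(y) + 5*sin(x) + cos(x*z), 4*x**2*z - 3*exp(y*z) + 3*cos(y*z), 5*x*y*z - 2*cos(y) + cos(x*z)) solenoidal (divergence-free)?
No, ∇·F = 5*x*y - x*sin(x*z) - 3*z*exp(y*z) - z*sin(x*z) - 3*z*sin(y*z) + 5*cos(x)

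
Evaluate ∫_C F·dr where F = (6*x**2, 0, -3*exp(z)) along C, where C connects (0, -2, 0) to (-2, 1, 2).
-3*exp(2) - 13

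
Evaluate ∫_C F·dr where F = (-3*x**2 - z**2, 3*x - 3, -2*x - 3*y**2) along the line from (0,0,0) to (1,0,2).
-13/3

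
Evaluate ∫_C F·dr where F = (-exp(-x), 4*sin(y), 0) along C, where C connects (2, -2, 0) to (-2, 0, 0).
-4 + 4*cos(2) + 2*sinh(2)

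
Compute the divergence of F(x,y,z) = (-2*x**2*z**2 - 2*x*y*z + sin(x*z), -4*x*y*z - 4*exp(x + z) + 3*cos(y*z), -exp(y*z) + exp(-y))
-4*x*z**2 - 4*x*z - 2*y*z - y*exp(y*z) - 3*z*sin(y*z) + z*cos(x*z)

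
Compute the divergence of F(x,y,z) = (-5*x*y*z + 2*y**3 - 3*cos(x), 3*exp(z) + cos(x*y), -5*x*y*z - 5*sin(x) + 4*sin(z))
-5*x*y - x*sin(x*y) - 5*y*z + 3*sin(x) + 4*cos(z)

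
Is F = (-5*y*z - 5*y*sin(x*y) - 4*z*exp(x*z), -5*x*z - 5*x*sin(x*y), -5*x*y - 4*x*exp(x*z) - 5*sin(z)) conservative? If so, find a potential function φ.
Yes, F is conservative. φ = -5*x*y*z - 4*exp(x*z) + 5*cos(z) + 5*cos(x*y)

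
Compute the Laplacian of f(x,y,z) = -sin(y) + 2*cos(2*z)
sin(y) - 8*cos(2*z)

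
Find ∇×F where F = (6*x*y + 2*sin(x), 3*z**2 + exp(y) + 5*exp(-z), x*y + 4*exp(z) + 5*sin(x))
(x - 6*z + 5*exp(-z), -y - 5*cos(x), -6*x)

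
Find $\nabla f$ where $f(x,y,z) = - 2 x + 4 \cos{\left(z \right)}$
(-2, 0, -4*sin(z))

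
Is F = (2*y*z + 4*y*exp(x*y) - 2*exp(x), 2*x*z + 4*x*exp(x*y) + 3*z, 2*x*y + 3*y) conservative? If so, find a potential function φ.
Yes, F is conservative. φ = 2*x*y*z + 3*y*z - 2*exp(x) + 4*exp(x*y)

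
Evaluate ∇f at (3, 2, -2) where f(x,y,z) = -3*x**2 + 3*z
(-18, 0, 3)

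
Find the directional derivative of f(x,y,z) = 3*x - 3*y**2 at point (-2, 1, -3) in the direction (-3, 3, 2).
-27*sqrt(22)/22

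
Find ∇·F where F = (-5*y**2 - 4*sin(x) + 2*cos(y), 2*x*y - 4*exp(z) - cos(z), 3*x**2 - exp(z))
2*x - exp(z) - 4*cos(x)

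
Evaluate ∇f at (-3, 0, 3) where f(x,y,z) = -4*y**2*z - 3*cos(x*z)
(-9*sin(9), 0, 9*sin(9))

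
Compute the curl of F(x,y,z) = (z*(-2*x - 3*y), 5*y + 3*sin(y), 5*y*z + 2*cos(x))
(5*z, -2*x - 3*y + 2*sin(x), 3*z)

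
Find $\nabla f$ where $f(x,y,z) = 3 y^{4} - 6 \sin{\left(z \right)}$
(0, 12*y**3, -6*cos(z))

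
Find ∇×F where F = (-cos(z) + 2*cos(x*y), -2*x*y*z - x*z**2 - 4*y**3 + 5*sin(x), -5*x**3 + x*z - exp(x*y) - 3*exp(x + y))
(2*x*y + 2*x*z - x*exp(x*y) - 3*exp(x + y), 15*x**2 + y*exp(x*y) - z + 3*exp(x + y) + sin(z), 2*x*sin(x*y) - 2*y*z - z**2 + 5*cos(x))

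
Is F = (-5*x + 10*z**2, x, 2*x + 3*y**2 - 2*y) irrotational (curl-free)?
No, ∇×F = (6*y - 2, 20*z - 2, 1)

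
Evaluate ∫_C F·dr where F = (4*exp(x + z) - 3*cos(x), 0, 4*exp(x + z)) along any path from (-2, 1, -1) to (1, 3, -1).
-3*sin(2) - 3*sin(1) - 4*exp(-3) + 4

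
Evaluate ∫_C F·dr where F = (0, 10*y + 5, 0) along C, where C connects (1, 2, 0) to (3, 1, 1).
-20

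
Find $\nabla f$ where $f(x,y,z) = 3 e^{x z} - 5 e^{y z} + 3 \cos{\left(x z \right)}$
(3*z*(exp(x*z) - sin(x*z)), -5*z*exp(y*z), 3*x*exp(x*z) - 3*x*sin(x*z) - 5*y*exp(y*z))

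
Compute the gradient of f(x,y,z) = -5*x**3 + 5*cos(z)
(-15*x**2, 0, -5*sin(z))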